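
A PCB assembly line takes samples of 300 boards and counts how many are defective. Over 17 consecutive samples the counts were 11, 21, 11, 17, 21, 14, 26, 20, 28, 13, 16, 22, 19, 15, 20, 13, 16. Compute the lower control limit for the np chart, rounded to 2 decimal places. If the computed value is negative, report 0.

5.54

p̄ = Σdᵢ / (k·n) = 303 / (17 × 300) = 0.05941
LCL = np̄ − 3·√(np̄(1−p̄)) = 17.8235 − 3 × 4.0945 = 5.5401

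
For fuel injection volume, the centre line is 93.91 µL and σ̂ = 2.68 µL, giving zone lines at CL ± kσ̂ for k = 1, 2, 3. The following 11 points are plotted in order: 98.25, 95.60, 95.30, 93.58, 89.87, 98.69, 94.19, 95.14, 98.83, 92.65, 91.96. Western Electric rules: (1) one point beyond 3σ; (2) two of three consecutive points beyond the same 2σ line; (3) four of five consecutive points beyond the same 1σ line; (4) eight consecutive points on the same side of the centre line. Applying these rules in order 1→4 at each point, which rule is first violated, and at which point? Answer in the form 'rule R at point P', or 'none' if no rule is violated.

Zone of each point (C = within 1σ̂, B = 1σ̂–2σ̂, A = 2σ̂–3σ̂, * = beyond 3σ̂; sign = side of CL): 1:+B, 2:+C, 3:+C, 4:-C, 5:-B, 6:+B, 7:+C, 8:+C, 9:+B, 10:-C, 11:-C
No rule fires across all 11 points.

none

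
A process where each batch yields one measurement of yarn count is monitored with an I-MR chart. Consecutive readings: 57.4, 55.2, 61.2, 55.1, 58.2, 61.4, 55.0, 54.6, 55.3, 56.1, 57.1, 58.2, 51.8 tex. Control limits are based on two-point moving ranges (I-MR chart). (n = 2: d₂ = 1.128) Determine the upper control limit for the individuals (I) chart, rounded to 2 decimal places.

X̄ = (57.4 + 55.2 + 61.2 + 55.1 + 58.2 + 61.4 + 55.0 + 54.6 + 55.3 + 56.1 + 57.1 + 58.2 + 51.8) / 13 = 56.6615
Moving ranges: 2.2, 6.0, 6.1, 3.1, 3.2, 6.4, 0.4, 0.7, 0.8, 1.0, 1.1, 6.4; M̄R̄ = 37.4000 / 12 = 3.1167
UCL = X̄ + 3·M̄R̄/d₂ = 56.6615 + 3 × 3.1167 / 1.128 = 64.9505

64.95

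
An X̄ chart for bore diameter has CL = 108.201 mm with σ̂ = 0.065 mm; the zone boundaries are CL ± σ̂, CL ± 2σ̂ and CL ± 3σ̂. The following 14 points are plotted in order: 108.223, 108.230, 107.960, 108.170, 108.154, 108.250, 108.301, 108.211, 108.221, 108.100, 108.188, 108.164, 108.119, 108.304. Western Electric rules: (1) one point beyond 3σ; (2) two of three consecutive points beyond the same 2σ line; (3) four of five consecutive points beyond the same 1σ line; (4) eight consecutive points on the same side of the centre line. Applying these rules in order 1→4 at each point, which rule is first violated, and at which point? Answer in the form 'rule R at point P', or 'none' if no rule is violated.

Zone of each point (C = within 1σ̂, B = 1σ̂–2σ̂, A = 2σ̂–3σ̂, * = beyond 3σ̂; sign = side of CL): 1:+C, 2:+C, 3:-*, 4:-C, 5:-C, 6:+C, 7:+B, 8:+C, 9:+C, 10:-B, 11:-C, 12:-C, 13:-B, 14:+B
Rule 1 (one point beyond the 3σ limits) is satisfied at point 3.

rule 1 at point 3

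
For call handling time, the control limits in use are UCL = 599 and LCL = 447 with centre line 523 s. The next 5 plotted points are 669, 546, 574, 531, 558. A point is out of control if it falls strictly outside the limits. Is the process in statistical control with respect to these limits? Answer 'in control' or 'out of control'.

Compare each point to [447, 599]: sample 1 = 669 > UCL.

out of control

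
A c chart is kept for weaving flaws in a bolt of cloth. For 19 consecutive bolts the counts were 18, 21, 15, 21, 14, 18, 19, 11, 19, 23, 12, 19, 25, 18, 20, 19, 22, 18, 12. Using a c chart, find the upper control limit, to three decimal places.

30.870

c̄ = (18 + 21 + 15 + 21 + 14 + 18 + 19 + 11 + 19 + 23 + 12 + 19 + 25 + 18 + 20 + 19 + 22 + 18 + 12) / 19 = 344 / 19 = 18.1053
UCL = c̄ + 3√c̄ = 18.1053 + 3 × √18.1053 = 18.1053 + 3 × 4.2550 = 30.8703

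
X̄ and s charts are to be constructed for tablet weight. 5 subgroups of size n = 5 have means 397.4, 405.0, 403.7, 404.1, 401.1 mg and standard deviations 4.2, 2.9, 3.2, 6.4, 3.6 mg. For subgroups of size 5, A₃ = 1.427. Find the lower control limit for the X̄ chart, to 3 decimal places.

396.466

X̄̄ = (397.4 + 405.0 + 403.7 + 404.1 + 401.1) / 5 = 402.2600
s̄ = (4.2 + 2.9 + 3.2 + 6.4 + 3.6) / 5 = 4.0600
LCL = X̄̄ − A₃·s̄ = 402.2600 − 1.427 × 4.0600 = 396.4664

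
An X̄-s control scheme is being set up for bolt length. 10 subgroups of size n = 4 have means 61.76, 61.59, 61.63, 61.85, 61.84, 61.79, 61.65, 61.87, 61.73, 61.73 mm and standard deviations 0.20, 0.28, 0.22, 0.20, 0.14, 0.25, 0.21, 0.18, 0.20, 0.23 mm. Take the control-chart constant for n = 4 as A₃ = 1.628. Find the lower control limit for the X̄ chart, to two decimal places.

X̄̄ = (61.76 + 61.59 + 61.63 + 61.85 + 61.84 + 61.79 + 61.65 + 61.87 + 61.73 + 61.73) / 10 = 61.7440
s̄ = (0.20 + 0.28 + 0.22 + 0.20 + 0.14 + 0.25 + 0.21 + 0.18 + 0.20 + 0.23) / 10 = 0.2110
LCL = X̄̄ − A₃·s̄ = 61.7440 − 1.628 × 0.2110 = 61.4005

61.40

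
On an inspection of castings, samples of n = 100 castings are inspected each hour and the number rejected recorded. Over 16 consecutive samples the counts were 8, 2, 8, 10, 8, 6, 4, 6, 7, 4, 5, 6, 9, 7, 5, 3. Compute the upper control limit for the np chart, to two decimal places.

p̄ = Σdᵢ / (k·n) = 98 / (16 × 100) = 0.06125
UCL = np̄ + 3·√(np̄(1−p̄)) = 6.1250 + 3 × √(6.1250×0.93875) = 6.1250 + 3 × 2.3979 = 13.3186

13.32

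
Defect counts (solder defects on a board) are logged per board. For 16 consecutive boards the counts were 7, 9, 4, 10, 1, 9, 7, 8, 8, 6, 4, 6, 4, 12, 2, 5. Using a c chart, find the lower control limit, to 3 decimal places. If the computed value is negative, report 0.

c̄ = (7 + 9 + 4 + 10 + 1 + 9 + 7 + 8 + 8 + 6 + 4 + 6 + 4 + 12 + 2 + 5) / 16 = 102 / 16 = 6.3750
LCL = c̄ − 3√c̄ = 6.3750 − 3 × 2.5249 = -1.1996 → 0 (cannot be negative)

0.000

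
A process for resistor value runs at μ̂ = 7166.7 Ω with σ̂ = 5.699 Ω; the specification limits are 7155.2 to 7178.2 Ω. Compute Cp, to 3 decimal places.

Cp = (USL − LSL) / (6σ̂) = (7178.2 − 7155.2) / (6 × 5.699) = 23.0000 / 34.1940 = 0.6726

0.673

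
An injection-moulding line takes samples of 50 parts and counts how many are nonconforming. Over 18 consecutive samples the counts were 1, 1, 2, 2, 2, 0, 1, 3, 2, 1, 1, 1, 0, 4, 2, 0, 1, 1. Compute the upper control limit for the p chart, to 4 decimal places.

p̄ = Σdᵢ / (k·n) = 25 / (18 × 50) = 0.02778
UCL = p̄ + 3·√(p̄(1−p̄)/n) = 0.02778 + 3 × √(0.02778×0.97222/50) = 0.02778 + 3 × 0.02324 = 0.09750

0.0975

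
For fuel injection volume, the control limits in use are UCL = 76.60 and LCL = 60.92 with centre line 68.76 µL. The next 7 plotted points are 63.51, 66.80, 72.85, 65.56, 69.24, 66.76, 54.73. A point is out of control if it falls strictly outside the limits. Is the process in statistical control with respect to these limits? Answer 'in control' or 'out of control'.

out of control

Compare each point to [60.92, 76.60]: sample 7 = 54.73 < LCL.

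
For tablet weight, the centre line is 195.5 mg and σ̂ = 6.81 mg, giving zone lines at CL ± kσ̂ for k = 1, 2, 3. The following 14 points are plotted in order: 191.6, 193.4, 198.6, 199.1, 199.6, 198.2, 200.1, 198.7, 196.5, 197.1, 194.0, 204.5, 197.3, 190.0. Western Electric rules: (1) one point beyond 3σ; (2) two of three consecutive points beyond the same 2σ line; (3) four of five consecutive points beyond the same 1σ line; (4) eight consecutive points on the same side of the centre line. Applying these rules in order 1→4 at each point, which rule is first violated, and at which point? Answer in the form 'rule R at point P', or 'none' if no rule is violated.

rule 4 at point 10

Zone of each point (C = within 1σ̂, B = 1σ̂–2σ̂, A = 2σ̂–3σ̂, * = beyond 3σ̂; sign = side of CL): 1:-C, 2:-C, 3:+C, 4:+C, 5:+C, 6:+C, 7:+C, 8:+C, 9:+C, 10:+C, 11:-C, 12:+B, 13:+C, 14:-C
Rule 4 (eight consecutive points on the same side of the centre line) is satisfied at point 10.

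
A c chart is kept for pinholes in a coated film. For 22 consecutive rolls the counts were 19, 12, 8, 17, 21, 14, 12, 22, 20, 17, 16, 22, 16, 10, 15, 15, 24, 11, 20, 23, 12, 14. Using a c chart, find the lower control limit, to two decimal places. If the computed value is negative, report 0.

c̄ = (19 + 12 + 8 + 17 + 21 + 14 + 12 + 22 + 20 + 17 + 16 + 22 + 16 + 10 + 15 + 15 + 24 + 11 + 20 + 23 + 12 + 14) / 22 = 360 / 22 = 16.3636
LCL = c̄ − 3√c̄ = 16.3636 − 3 × 4.0452 = 4.2280

4.23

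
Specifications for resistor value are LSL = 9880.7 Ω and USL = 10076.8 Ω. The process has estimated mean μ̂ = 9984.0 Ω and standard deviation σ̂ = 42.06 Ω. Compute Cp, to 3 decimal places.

0.777

Cp = (USL − LSL) / (6σ̂) = (10076.8 − 9880.7) / (6 × 42.06) = 196.1000 / 252.3600 = 0.7771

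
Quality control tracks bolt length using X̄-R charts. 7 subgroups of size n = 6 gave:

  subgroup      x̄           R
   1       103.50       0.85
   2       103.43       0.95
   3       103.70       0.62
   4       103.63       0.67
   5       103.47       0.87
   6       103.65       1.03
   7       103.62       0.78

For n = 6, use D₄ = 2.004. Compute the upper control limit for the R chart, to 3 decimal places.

1.652

R̄ = (0.85 + 0.95 + 0.62 + 0.67 + 0.87 + 1.03 + 0.78) / 7 = 5.7700 / 7 = 0.8243
UCL_R = D₄·R̄ = 2.004 × 0.8243 = 1.6519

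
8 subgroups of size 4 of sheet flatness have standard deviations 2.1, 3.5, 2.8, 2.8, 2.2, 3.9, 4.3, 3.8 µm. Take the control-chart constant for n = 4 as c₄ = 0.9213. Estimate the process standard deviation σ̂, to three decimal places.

3.446

s̄ = (2.1 + 3.5 + 2.8 + 2.8 + 2.2 + 3.9 + 4.3 + 3.8) / 8 = 3.1750
σ̂ = s̄ / c₄ = 3.1750 / 0.9213 = 3.4462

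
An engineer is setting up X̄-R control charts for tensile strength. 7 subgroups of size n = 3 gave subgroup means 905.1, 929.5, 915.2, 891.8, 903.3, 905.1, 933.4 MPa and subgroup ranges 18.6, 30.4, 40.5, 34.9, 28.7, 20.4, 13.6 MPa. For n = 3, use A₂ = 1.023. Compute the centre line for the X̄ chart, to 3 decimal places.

X̄̄ = (905.1 + 929.5 + 915.2 + 891.8 + 903.3 + 905.1 + 933.4) / 7 = 6383.4000 / 7 = 911.9143
CL = X̄̄ = 911.9143

911.914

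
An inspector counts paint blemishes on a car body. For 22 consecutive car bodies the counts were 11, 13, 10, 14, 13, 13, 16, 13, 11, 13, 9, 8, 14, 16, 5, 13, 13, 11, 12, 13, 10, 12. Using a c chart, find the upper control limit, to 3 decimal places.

c̄ = (11 + 13 + 10 + 14 + 13 + 13 + 16 + 13 + 11 + 13 + 9 + 8 + 14 + 16 + 5 + 13 + 13 + 11 + 12 + 13 + 10 + 12) / 22 = 263 / 22 = 11.9545
UCL = c̄ + 3√c̄ = 11.9545 + 3 × √11.9545 = 11.9545 + 3 × 3.4575 = 22.3271

22.327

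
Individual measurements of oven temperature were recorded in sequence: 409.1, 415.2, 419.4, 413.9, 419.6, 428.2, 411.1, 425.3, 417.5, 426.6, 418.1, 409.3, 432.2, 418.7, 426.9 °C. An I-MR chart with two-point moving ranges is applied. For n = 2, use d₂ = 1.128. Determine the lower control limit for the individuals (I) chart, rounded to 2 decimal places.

392.77

X̄ = (409.1 + 415.2 + 419.4 + 413.9 + 419.6 + 428.2 + 411.1 + 425.3 + 417.5 + 426.6 + 418.1 + 409.3 + 432.2 + 418.7 + 426.9) / 15 = 419.4067
Moving ranges: 6.1, 4.2, 5.5, 5.7, 8.6, 17.1, 14.2, 7.8, 9.1, 8.5, 8.8, 22.9, 13.5, 8.2; M̄R̄ = 140.2000 / 14 = 10.0143
LCL = X̄ − 3·M̄R̄/d₂ = 419.4067 − 3 × 10.0143 / 1.128 = 392.7729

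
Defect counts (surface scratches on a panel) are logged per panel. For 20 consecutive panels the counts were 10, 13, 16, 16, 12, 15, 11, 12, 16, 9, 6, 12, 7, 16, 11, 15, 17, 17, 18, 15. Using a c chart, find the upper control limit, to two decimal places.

c̄ = (10 + 13 + 16 + 16 + 12 + 15 + 11 + 12 + 16 + 9 + 6 + 12 + 7 + 16 + 11 + 15 + 17 + 17 + 18 + 15) / 20 = 264 / 20 = 13.2000
UCL = c̄ + 3√c̄ = 13.2000 + 3 × √13.2000 = 13.2000 + 3 × 3.6332 = 24.0995

24.10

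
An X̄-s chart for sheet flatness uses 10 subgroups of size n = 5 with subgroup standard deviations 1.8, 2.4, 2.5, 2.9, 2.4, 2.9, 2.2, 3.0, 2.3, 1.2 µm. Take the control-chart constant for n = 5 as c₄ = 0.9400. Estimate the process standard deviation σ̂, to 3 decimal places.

2.511

s̄ = (1.8 + 2.4 + 2.5 + 2.9 + 2.4 + 2.9 + 2.2 + 3.0 + 2.3 + 1.2) / 10 = 2.3600
σ̂ = s̄ / c₄ = 2.3600 / 0.9400 = 2.5106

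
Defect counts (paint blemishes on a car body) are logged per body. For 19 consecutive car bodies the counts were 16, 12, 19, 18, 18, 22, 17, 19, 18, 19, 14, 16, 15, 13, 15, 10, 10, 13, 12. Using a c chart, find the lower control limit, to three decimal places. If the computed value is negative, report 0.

c̄ = (16 + 12 + 19 + 18 + 18 + 22 + 17 + 19 + 18 + 19 + 14 + 16 + 15 + 13 + 15 + 10 + 10 + 13 + 12) / 19 = 296 / 19 = 15.5789
LCL = c̄ − 3√c̄ = 15.5789 − 3 × 3.9470 = 3.7379

3.738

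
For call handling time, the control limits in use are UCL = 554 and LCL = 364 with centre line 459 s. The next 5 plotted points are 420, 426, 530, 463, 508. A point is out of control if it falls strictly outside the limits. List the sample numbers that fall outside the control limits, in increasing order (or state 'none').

none

All 5 points lie within [364, 554].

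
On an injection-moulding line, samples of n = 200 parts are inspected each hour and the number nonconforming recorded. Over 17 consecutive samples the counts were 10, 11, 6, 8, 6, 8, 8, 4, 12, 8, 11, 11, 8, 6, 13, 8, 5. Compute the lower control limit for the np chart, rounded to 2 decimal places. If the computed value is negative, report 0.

p̄ = Σdᵢ / (k·n) = 143 / (17 × 200) = 0.04206
LCL = np̄ − 3·√(np̄(1−p̄)) = 8.4118 − 3 × 2.8387 = -0.1042 → 0 (negative, so LCL = 0)

0.00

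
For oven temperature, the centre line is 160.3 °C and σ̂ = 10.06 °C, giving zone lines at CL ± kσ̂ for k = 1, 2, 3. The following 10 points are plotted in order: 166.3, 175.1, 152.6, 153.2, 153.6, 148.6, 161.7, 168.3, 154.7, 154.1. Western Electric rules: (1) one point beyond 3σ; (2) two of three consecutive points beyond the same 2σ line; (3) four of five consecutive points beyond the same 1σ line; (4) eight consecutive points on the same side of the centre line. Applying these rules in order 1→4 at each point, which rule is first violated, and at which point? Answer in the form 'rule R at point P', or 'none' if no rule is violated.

none

Zone of each point (C = within 1σ̂, B = 1σ̂–2σ̂, A = 2σ̂–3σ̂, * = beyond 3σ̂; sign = side of CL): 1:+C, 2:+B, 3:-C, 4:-C, 5:-C, 6:-B, 7:+C, 8:+C, 9:-C, 10:-C
No rule fires across all 10 points.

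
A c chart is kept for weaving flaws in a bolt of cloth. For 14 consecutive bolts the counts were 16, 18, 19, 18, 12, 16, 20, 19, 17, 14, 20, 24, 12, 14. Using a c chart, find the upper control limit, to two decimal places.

29.47

c̄ = (16 + 18 + 19 + 18 + 12 + 16 + 20 + 19 + 17 + 14 + 20 + 24 + 12 + 14) / 14 = 239 / 14 = 17.0714
UCL = c̄ + 3√c̄ = 17.0714 + 3 × √17.0714 = 17.0714 + 3 × 4.1318 = 29.4667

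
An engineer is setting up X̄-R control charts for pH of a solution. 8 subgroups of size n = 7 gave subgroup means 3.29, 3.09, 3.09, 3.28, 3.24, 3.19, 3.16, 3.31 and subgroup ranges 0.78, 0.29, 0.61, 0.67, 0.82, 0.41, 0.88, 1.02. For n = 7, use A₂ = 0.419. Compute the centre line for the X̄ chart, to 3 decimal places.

X̄̄ = (3.29 + 3.09 + 3.09 + 3.28 + 3.24 + 3.19 + 3.16 + 3.31) / 8 = 25.6500 / 8 = 3.2062
CL = X̄̄ = 3.2062

3.206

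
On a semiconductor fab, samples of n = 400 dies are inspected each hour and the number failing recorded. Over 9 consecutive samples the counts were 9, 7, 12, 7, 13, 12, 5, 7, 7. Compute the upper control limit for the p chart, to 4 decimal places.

p̄ = Σdᵢ / (k·n) = 79 / (9 × 400) = 0.02194
UCL = p̄ + 3·√(p̄(1−p̄)/n) = 0.02194 + 3 × √(0.02194×0.97806/400) = 0.02194 + 3 × 0.00733 = 0.04392

0.0439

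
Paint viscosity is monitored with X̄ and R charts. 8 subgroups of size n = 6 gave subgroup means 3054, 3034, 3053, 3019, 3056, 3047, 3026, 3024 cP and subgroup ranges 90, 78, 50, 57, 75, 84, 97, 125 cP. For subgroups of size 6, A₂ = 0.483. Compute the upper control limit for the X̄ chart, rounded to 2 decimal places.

3078.73

X̄̄ = (3054 + 3034 + 3053 + 3019 + 3056 + 3047 + 3026 + 3024) / 8 = 24313.0000 / 8 = 3039.1250
R̄ = (90 + 78 + 50 + 57 + 75 + 84 + 97 + 125) / 8 = 656.0000 / 8 = 82.0000
UCL = X̄̄ + A₂·R̄ = 3039.1250 + 0.483 × 82.0000 = 3078.7310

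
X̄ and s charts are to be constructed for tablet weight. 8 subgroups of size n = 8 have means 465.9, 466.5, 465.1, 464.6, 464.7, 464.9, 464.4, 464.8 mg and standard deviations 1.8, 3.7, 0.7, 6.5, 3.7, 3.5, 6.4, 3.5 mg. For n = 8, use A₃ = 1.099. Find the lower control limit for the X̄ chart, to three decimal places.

X̄̄ = (465.9 + 466.5 + 465.1 + 464.6 + 464.7 + 464.9 + 464.4 + 464.8) / 8 = 465.1125
s̄ = (1.8 + 3.7 + 0.7 + 6.5 + 3.7 + 3.5 + 6.4 + 3.5) / 8 = 3.7250
LCL = X̄̄ − A₃·s̄ = 465.1125 − 1.099 × 3.7250 = 461.0187

461.019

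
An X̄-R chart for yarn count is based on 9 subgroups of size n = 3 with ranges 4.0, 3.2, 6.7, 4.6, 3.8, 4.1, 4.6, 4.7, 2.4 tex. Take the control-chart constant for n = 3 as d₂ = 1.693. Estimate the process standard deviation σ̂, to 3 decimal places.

2.500

R̄ = (4.0 + 3.2 + 6.7 + 4.6 + 3.8 + 4.1 + 4.6 + 4.7 + 2.4) / 9 = 4.2333
σ̂ = R̄ / d₂ = 4.2333 / 1.693 = 2.5005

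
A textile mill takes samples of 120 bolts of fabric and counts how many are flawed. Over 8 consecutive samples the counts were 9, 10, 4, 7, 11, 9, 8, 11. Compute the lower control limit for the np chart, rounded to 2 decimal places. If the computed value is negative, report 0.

0.14

p̄ = Σdᵢ / (k·n) = 69 / (8 × 120) = 0.07187
LCL = np̄ − 3·√(np̄(1−p̄)) = 8.6250 − 3 × 2.8293 = 0.1370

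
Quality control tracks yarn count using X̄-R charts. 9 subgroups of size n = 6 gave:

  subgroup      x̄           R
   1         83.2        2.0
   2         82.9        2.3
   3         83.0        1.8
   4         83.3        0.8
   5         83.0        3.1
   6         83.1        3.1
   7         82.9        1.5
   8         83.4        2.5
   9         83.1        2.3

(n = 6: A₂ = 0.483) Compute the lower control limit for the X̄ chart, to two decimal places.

82.06

X̄̄ = (83.2 + 82.9 + 83.0 + 83.3 + 83.0 + 83.1 + 82.9 + 83.4 + 83.1) / 9 = 747.9000 / 9 = 83.1000
R̄ = (2.0 + 2.3 + 1.8 + 0.8 + 3.1 + 3.1 + 1.5 + 2.5 + 2.3) / 9 = 19.4000 / 9 = 2.1556
LCL = X̄̄ − A₂·R̄ = 83.1000 − 0.483 × 2.1556 = 82.0589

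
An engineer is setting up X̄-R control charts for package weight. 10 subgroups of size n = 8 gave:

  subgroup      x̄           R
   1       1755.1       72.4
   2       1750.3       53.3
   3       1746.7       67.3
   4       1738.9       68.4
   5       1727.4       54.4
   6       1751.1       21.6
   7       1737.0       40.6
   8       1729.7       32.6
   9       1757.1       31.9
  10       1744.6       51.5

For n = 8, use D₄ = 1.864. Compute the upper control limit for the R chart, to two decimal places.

R̄ = (72.4 + 53.3 + 67.3 + 68.4 + 54.4 + 21.6 + 40.6 + 32.6 + 31.9 + 51.5) / 10 = 494.0000 / 10 = 49.4000
UCL_R = D₄·R̄ = 1.864 × 49.4000 = 92.0816

92.08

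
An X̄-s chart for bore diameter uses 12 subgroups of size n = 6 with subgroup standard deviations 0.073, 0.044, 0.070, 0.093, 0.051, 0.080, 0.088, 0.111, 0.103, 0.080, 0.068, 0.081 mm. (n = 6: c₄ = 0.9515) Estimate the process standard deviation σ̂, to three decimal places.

0.083

s̄ = (0.073 + 0.044 + 0.070 + 0.093 + 0.051 + 0.080 + 0.088 + 0.111 + 0.103 + 0.080 + 0.068 + 0.081) / 12 = 0.0785
σ̂ = s̄ / c₄ = 0.0785 / 0.9515 = 0.0825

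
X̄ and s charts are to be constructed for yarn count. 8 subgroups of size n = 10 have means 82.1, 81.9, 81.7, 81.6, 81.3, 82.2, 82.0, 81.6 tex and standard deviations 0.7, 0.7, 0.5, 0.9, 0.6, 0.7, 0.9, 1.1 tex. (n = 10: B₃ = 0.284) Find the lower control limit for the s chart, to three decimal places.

s̄ = (0.7 + 0.7 + 0.5 + 0.9 + 0.6 + 0.7 + 0.9 + 1.1) / 8 = 0.7625
LCL_s = B₃·s̄ = 0.284 × 0.7625 = 0.2165

0.217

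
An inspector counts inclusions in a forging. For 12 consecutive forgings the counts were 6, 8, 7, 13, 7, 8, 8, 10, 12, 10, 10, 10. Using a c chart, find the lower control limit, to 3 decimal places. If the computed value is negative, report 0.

c̄ = (6 + 8 + 7 + 13 + 7 + 8 + 8 + 10 + 12 + 10 + 10 + 10) / 12 = 109 / 12 = 9.0833
LCL = c̄ − 3√c̄ = 9.0833 − 3 × 3.0139 = 0.0418

0.042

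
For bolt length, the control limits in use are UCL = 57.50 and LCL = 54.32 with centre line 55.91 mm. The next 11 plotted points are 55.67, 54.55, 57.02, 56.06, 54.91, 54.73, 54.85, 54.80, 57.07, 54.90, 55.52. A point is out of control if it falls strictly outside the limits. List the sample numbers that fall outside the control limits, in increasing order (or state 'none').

none

All 11 points lie within [54.32, 57.50].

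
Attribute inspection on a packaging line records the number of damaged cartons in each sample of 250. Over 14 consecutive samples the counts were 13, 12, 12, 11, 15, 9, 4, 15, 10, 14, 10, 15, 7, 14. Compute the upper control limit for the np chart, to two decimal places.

21.44

p̄ = Σdᵢ / (k·n) = 161 / (14 × 250) = 0.04600
UCL = np̄ + 3·√(np̄(1−p̄)) = 11.5000 + 3 × √(11.5000×0.95400) = 11.5000 + 3 × 3.3122 = 21.4367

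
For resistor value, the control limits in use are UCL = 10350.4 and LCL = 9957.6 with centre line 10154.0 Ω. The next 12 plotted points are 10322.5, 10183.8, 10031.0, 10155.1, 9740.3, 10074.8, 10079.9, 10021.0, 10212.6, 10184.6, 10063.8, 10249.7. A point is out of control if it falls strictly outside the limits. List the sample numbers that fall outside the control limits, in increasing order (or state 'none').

Compare each point to [9957.6, 10350.4]: sample 5 = 9740.3 < LCL.

5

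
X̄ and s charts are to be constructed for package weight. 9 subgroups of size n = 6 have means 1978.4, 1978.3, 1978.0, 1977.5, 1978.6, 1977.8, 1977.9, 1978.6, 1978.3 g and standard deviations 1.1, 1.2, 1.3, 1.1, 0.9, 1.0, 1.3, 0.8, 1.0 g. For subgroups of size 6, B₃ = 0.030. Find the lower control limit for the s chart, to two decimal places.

s̄ = (1.1 + 1.2 + 1.3 + 1.1 + 0.9 + 1.0 + 1.3 + 0.8 + 1.0) / 9 = 1.0778
LCL_s = B₃·s̄ = 0.030 × 1.0778 = 0.0323

0.03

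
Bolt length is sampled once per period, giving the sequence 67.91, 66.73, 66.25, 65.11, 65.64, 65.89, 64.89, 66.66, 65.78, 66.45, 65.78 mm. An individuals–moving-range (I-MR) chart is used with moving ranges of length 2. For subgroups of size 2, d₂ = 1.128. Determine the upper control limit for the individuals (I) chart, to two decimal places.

X̄ = (67.91 + 66.73 + 66.25 + 65.11 + 65.64 + 65.89 + 64.89 + 66.66 + 65.78 + 66.45 + 65.78) / 11 = 66.0991
Moving ranges: 1.18, 0.48, 1.14, 0.53, 0.25, 1.00, 1.77, 0.88, 0.67, 0.67; M̄R̄ = 8.5700 / 10 = 0.8570
UCL = X̄ + 3·M̄R̄/d₂ = 66.0991 + 3 × 0.8570 / 1.128 = 68.3783

68.38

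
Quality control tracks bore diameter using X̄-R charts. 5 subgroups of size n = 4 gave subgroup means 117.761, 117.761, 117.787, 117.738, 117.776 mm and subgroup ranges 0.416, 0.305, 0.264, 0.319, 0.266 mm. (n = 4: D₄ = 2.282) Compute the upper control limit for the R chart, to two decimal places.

0.72

R̄ = (0.416 + 0.305 + 0.264 + 0.319 + 0.266) / 5 = 1.5700 / 5 = 0.3140
UCL_R = D₄·R̄ = 2.282 × 0.3140 = 0.7165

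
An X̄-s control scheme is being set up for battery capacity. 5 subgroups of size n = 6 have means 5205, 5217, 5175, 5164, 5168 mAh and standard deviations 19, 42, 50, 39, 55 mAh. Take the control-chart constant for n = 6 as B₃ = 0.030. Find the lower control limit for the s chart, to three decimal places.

1.230

s̄ = (19 + 42 + 50 + 39 + 55) / 5 = 41.0000
LCL_s = B₃·s̄ = 0.030 × 41.0000 = 1.2300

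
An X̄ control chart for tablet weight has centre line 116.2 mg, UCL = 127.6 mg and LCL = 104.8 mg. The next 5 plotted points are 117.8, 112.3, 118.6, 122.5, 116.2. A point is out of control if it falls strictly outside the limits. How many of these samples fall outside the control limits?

0

All 5 points lie within [104.8, 127.6].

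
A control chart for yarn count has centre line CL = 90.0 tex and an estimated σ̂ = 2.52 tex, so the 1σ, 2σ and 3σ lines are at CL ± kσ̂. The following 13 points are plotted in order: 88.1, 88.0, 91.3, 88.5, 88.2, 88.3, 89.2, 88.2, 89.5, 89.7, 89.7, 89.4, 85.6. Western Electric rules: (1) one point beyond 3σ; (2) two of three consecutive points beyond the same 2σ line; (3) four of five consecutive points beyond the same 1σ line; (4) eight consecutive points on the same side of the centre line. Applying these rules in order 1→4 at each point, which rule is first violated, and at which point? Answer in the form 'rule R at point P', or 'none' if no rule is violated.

Zone of each point (C = within 1σ̂, B = 1σ̂–2σ̂, A = 2σ̂–3σ̂, * = beyond 3σ̂; sign = side of CL): 1:-C, 2:-C, 3:+C, 4:-C, 5:-C, 6:-C, 7:-C, 8:-C, 9:-C, 10:-C, 11:-C, 12:-C, 13:-B
Rule 4 (eight consecutive points on the same side of the centre line) is satisfied at point 11.

rule 4 at point 11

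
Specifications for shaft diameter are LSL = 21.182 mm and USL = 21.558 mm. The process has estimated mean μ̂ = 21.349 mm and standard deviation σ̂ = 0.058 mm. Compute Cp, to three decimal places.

1.080

Cp = (USL − LSL) / (6σ̂) = (21.558 − 21.182) / (6 × 0.058) = 0.3760 / 0.3480 = 1.0805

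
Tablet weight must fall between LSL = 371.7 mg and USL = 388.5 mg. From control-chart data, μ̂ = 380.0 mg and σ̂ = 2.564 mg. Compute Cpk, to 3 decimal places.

1.079

Cpu = (USL − μ̂) / (3σ̂) = (388.5 − 380.0) / (3 × 2.564) = 1.1050; Cpl = (μ̂ − LSL) / (3σ̂) = (380.0 − 371.7) / (3 × 2.564) = 1.0790; Cpk = min(Cpu, Cpl) = 1.0790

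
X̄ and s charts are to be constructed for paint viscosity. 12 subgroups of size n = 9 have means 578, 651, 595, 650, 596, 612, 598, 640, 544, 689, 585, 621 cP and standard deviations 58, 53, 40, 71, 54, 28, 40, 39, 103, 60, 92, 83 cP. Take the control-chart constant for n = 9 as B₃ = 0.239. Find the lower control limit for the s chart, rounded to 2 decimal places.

14.36

s̄ = (58 + 53 + 40 + 71 + 54 + 28 + 40 + 39 + 103 + 60 + 92 + 83) / 12 = 60.0833
LCL_s = B₃·s̄ = 0.239 × 60.0833 = 14.3599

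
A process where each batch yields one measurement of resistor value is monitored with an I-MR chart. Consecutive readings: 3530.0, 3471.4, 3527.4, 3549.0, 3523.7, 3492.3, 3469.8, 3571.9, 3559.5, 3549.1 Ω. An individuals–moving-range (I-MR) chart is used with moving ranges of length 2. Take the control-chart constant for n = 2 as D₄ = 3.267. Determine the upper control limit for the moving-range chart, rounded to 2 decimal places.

123.53

Moving ranges: 58.6, 56.0, 21.6, 25.3, 31.4, 22.5, 102.1, 12.4, 10.4; M̄R̄ = 340.3000 / 9 = 37.8111
UCL_MR = D₄·M̄R̄ = 3.267 × 37.8111 = 123.5289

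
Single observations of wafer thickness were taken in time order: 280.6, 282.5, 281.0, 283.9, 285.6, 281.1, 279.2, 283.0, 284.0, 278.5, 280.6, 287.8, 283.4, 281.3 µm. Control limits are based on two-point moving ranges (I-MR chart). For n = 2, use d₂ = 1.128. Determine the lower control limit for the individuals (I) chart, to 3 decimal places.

274.036

X̄ = (280.6 + 282.5 + 281.0 + 283.9 + 285.6 + 281.1 + 279.2 + 283.0 + 284.0 + 278.5 + 280.6 + 287.8 + 283.4 + 281.3) / 14 = 282.3214
Moving ranges: 1.9, 1.5, 2.9, 1.7, 4.5, 1.9, 3.8, 1.0, 5.5, 2.1, 7.2, 4.4, 2.1; M̄R̄ = 40.5000 / 13 = 3.1154
LCL = X̄ − 3·M̄R̄/d₂ = 282.3214 − 3 × 3.1154 / 1.128 = 274.0358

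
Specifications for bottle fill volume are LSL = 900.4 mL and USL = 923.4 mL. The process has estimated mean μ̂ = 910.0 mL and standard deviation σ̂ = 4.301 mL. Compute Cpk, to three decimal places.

0.744

Cpu = (USL − μ̂) / (3σ̂) = (923.4 − 910.0) / (3 × 4.301) = 1.0385; Cpl = (μ̂ − LSL) / (3σ̂) = (910.0 − 900.4) / (3 × 4.301) = 0.7440; Cpk = min(Cpu, Cpl) = 0.7440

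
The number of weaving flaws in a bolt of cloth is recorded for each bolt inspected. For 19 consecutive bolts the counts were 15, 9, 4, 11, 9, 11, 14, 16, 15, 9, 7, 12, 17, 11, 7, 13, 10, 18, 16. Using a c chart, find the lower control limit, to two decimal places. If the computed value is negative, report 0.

c̄ = (15 + 9 + 4 + 11 + 9 + 11 + 14 + 16 + 15 + 9 + 7 + 12 + 17 + 11 + 7 + 13 + 10 + 18 + 16) / 19 = 224 / 19 = 11.7895
LCL = c̄ − 3√c̄ = 11.7895 − 3 × 3.4336 = 1.4887

1.49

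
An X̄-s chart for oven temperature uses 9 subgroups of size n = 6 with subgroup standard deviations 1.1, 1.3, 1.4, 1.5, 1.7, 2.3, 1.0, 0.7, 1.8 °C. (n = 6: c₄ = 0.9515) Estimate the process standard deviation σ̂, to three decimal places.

s̄ = (1.1 + 1.3 + 1.4 + 1.5 + 1.7 + 2.3 + 1.0 + 0.7 + 1.8) / 9 = 1.4222
σ̂ = s̄ / c₄ = 1.4222 / 0.9515 = 1.4947

1.495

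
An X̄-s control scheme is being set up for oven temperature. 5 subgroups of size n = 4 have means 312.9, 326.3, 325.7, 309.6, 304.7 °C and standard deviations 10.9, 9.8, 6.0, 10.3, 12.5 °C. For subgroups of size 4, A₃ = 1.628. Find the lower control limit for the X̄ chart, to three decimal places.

X̄̄ = (312.9 + 326.3 + 325.7 + 309.6 + 304.7) / 5 = 315.8400
s̄ = (10.9 + 9.8 + 6.0 + 10.3 + 12.5) / 5 = 9.9000
LCL = X̄̄ − A₃·s̄ = 315.8400 − 1.628 × 9.9000 = 299.7228

299.723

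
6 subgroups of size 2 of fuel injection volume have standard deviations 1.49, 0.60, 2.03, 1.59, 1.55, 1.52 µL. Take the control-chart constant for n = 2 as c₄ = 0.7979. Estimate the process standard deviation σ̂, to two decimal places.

1.83

s̄ = (1.49 + 0.60 + 2.03 + 1.59 + 1.55 + 1.52) / 6 = 1.4633
σ̂ = s̄ / c₄ = 1.4633 / 0.7979 = 1.8340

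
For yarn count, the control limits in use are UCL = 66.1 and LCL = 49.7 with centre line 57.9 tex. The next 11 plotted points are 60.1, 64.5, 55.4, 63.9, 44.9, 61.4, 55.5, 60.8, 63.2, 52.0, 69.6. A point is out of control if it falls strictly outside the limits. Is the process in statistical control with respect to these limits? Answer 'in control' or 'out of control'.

Compare each point to [49.7, 66.1]: sample 5 = 44.9 < LCL; sample 11 = 69.6 > UCL.

out of control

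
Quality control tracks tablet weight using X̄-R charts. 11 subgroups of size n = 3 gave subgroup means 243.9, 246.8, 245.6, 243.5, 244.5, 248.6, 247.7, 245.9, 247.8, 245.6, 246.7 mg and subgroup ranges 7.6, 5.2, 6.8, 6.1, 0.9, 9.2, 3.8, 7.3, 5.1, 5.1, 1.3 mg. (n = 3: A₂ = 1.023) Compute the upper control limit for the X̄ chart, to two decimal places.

X̄̄ = (243.9 + 246.8 + 245.6 + 243.5 + 244.5 + 248.6 + 247.7 + 245.9 + 247.8 + 245.6 + 246.7) / 11 = 2706.6000 / 11 = 246.0545
R̄ = (7.6 + 5.2 + 6.8 + 6.1 + 0.9 + 9.2 + 3.8 + 7.3 + 5.1 + 5.1 + 1.3) / 11 = 58.4000 / 11 = 5.3091
UCL = X̄̄ + A₂·R̄ = 246.0545 + 1.023 × 5.3091 = 251.4857

251.49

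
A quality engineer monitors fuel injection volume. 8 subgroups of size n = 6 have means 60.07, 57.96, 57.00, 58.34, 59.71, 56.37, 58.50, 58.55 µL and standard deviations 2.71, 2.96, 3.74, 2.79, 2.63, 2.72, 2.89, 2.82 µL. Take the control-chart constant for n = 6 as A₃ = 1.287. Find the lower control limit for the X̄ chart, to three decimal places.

X̄̄ = (60.07 + 57.96 + 57.00 + 58.34 + 59.71 + 56.37 + 58.50 + 58.55) / 8 = 58.3125
s̄ = (2.71 + 2.96 + 3.74 + 2.79 + 2.63 + 2.72 + 2.89 + 2.82) / 8 = 2.9075
LCL = X̄̄ − A₃·s̄ = 58.3125 − 1.287 × 2.9075 = 54.5705

54.571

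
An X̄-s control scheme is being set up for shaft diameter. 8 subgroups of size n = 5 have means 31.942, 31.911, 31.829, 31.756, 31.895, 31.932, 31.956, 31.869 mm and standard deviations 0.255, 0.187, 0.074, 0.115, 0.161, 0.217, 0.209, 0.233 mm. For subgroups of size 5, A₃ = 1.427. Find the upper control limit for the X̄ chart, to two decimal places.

32.15

X̄̄ = (31.942 + 31.911 + 31.829 + 31.756 + 31.895 + 31.932 + 31.956 + 31.869) / 8 = 31.8863
s̄ = (0.255 + 0.187 + 0.074 + 0.115 + 0.161 + 0.217 + 0.209 + 0.233) / 8 = 0.1814
UCL = X̄̄ + A₃·s̄ = 31.8863 + 1.427 × 0.1814 = 32.1451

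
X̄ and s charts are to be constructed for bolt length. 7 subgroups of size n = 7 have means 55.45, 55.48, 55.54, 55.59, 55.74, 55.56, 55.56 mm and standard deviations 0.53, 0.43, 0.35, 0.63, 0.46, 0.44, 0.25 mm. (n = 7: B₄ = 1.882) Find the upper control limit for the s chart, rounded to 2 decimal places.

s̄ = (0.53 + 0.43 + 0.35 + 0.63 + 0.46 + 0.44 + 0.25) / 7 = 0.4414
UCL_s = B₄·s̄ = 1.882 × 0.4414 = 0.8308

0.83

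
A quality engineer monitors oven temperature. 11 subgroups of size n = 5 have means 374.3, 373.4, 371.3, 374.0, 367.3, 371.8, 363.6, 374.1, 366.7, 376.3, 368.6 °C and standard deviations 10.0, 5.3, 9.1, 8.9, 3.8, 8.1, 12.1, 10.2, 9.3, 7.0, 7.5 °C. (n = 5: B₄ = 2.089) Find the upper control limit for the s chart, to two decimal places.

s̄ = (10.0 + 5.3 + 9.1 + 8.9 + 3.8 + 8.1 + 12.1 + 10.2 + 9.3 + 7.0 + 7.5) / 11 = 8.3000
UCL_s = B₄·s̄ = 2.089 × 8.3000 = 17.3387

17.34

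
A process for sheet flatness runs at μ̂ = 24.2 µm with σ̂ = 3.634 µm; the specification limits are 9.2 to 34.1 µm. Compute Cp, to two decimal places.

1.14

Cp = (USL − LSL) / (6σ̂) = (34.1 − 9.2) / (6 × 3.634) = 24.9000 / 21.8040 = 1.1420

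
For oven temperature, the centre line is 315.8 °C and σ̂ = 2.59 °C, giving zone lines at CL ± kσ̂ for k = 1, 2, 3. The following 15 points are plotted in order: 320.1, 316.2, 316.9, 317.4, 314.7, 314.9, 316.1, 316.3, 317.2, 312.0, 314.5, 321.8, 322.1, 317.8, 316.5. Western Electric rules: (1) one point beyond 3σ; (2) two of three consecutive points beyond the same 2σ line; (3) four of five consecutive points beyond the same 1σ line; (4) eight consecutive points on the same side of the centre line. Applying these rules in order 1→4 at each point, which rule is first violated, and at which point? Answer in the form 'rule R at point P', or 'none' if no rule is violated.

Zone of each point (C = within 1σ̂, B = 1σ̂–2σ̂, A = 2σ̂–3σ̂, * = beyond 3σ̂; sign = side of CL): 1:+B, 2:+C, 3:+C, 4:+C, 5:-C, 6:-C, 7:+C, 8:+C, 9:+C, 10:-B, 11:-C, 12:+A, 13:+A, 14:+C, 15:+C
Rule 2 (two of three consecutive points beyond the same 2σ limit) is satisfied at point 13.

rule 2 at point 13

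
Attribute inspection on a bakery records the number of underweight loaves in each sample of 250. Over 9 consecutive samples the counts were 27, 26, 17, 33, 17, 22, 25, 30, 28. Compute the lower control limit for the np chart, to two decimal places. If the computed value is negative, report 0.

10.77

p̄ = Σdᵢ / (k·n) = 225 / (9 × 250) = 0.10000
LCL = np̄ − 3·√(np̄(1−p̄)) = 25.0000 − 3 × 4.7434 = 10.7698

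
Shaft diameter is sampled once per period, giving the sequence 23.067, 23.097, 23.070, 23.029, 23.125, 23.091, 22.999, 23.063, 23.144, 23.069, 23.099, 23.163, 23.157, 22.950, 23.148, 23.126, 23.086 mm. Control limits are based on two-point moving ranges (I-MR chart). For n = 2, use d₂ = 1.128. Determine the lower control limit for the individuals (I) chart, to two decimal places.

X̄ = (23.067 + 23.097 + 23.070 + 23.029 + 23.125 + 23.091 + 22.999 + 23.063 + 23.144 + 23.069 + 23.099 + 23.163 + 23.157 + 22.950 + 23.148 + 23.126 + 23.086) / 17 = 23.0872
Moving ranges: 0.030, 0.027, 0.041, 0.096, 0.034, 0.092, 0.064, 0.081, 0.075, 0.030, 0.064, 0.006, 0.207, 0.198, 0.022, 0.040; M̄R̄ = 1.1070 / 16 = 0.0692
LCL = X̄ − 3·M̄R̄/d₂ = 23.0872 − 3 × 0.0692 / 1.128 = 22.9032

22.90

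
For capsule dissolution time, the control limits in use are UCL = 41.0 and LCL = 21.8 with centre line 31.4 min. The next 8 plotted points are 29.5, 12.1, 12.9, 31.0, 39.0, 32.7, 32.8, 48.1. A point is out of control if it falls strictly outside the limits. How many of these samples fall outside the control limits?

Compare each point to [21.8, 41.0]: sample 2 = 12.1 < LCL; sample 3 = 12.9 < LCL; sample 8 = 48.1 > UCL.

3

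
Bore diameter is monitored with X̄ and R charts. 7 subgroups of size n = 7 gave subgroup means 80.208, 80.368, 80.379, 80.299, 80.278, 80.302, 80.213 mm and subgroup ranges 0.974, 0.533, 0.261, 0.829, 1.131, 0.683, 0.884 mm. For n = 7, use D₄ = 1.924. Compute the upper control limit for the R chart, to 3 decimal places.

1.455

R̄ = (0.974 + 0.533 + 0.261 + 0.829 + 1.131 + 0.683 + 0.884) / 7 = 5.2950 / 7 = 0.7564
UCL_R = D₄·R̄ = 1.924 × 0.7564 = 1.4554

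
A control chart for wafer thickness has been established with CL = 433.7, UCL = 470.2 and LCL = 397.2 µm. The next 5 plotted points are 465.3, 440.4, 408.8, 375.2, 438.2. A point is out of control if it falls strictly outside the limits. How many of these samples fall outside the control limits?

1

Compare each point to [397.2, 470.2]: sample 4 = 375.2 < LCL.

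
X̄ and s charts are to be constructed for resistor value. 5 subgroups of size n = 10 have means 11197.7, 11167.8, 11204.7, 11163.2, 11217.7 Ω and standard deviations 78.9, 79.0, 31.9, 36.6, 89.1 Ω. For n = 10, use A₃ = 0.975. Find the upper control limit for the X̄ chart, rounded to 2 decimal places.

11251.74

X̄̄ = (11197.7 + 11167.8 + 11204.7 + 11163.2 + 11217.7) / 5 = 11190.2200
s̄ = (78.9 + 79.0 + 31.9 + 36.6 + 89.1) / 5 = 63.1000
UCL = X̄̄ + A₃·s̄ = 11190.2200 + 0.975 × 63.1000 = 11251.7425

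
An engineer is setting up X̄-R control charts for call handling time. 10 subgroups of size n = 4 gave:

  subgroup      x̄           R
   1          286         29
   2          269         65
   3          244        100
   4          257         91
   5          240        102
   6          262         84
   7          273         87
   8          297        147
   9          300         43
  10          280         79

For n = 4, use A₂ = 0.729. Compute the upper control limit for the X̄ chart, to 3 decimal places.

331.088

X̄̄ = (286 + 269 + 244 + 257 + 240 + 262 + 273 + 297 + 300 + 280) / 10 = 2708.0000 / 10 = 270.8000
R̄ = (29 + 65 + 100 + 91 + 102 + 84 + 87 + 147 + 43 + 79) / 10 = 827.0000 / 10 = 82.7000
UCL = X̄̄ + A₂·R̄ = 270.8000 + 0.729 × 82.7000 = 331.0883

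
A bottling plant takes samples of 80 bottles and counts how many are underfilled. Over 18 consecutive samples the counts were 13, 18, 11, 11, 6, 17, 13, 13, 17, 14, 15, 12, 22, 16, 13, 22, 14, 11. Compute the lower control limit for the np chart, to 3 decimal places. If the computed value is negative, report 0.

p̄ = Σdᵢ / (k·n) = 258 / (18 × 80) = 0.17917
LCL = np̄ − 3·√(np̄(1−p̄)) = 14.3333 − 3 × 3.4301 = 4.0432

4.043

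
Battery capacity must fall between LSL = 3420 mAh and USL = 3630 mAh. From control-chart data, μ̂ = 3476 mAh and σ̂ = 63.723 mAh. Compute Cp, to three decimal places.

Cp = (USL − LSL) / (6σ̂) = (3630 − 3420) / (6 × 63.723) = 210.0000 / 382.3380 = 0.5493

0.549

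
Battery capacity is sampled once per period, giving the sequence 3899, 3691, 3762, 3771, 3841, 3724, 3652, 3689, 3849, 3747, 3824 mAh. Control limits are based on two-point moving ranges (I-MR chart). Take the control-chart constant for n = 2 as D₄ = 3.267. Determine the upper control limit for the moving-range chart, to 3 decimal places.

Moving ranges: 208, 71, 9, 70, 117, 72, 37, 160, 102, 77; M̄R̄ = 923.0000 / 10 = 92.3000
UCL_MR = D₄·M̄R̄ = 3.267 × 92.3000 = 301.5441

301.544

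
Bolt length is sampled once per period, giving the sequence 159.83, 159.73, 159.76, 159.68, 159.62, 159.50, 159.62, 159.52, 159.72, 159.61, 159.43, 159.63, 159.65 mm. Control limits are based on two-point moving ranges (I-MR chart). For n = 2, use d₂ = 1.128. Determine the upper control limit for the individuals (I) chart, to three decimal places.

159.931

X̄ = (159.83 + 159.73 + 159.76 + 159.68 + 159.62 + 159.50 + 159.62 + 159.52 + 159.72 + 159.61 + 159.43 + 159.63 + 159.65) / 13 = 159.6385
Moving ranges: 0.10, 0.03, 0.08, 0.06, 0.12, 0.12, 0.10, 0.20, 0.11, 0.18, 0.20, 0.02; M̄R̄ = 1.3200 / 12 = 0.1100
UCL = X̄ + 3·M̄R̄/d₂ = 159.6385 + 3 × 0.1100 / 1.128 = 159.9310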